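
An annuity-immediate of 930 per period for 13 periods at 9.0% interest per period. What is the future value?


FV = PMT * ((1+i)^n - 1) / i
= 930 * ((1.09)^13 - 1) / 0.09
= 930 * (3.065805 - 1) / 0.09
= 21346.6477


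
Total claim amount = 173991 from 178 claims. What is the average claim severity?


severity = total / number
= 173991 / 178
= 977.4775


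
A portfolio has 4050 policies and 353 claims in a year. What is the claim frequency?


frequency = claims / policies
= 353 / 4050
= 0.0872


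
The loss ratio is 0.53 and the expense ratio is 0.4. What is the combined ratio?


Combined ratio = loss ratio + expense ratio
= 0.53 + 0.4
= 0.93


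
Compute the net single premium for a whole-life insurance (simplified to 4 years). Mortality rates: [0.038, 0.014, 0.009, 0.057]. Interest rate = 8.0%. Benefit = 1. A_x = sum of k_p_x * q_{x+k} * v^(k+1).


v = 0.925926
Year 0: k_p_x=1.0, q=0.038, term=0.035185
Year 1: k_p_x=0.962, q=0.014, term=0.011547
Year 2: k_p_x=0.948532, q=0.009, term=0.006777
Year 3: k_p_x=0.939995, q=0.057, term=0.039383
A_x = 0.0929


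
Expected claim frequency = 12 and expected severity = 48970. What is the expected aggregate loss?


E[S] = E[N] * E[X]
= 12 * 48970
= 587640


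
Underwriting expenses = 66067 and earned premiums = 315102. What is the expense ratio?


Expense ratio = expenses / premiums
= 66067 / 315102
= 0.2097


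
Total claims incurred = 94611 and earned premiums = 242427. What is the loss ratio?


Loss ratio = claims / premiums
= 94611 / 242427
= 0.3903


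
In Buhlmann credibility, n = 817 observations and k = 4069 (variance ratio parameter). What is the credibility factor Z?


Z = n / (n + k)
= 817 / (817 + 4069)
= 817 / 4886
= 0.1672


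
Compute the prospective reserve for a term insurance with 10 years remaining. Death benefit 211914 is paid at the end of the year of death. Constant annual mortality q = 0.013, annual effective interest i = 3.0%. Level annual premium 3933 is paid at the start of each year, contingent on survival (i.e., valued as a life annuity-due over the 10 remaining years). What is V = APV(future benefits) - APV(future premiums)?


v = 1/(1+i) = 0.970874
APV(future benefits) per unit = sum_{k=0}^{9} k_p_x * q * v^(k+1) = 0.104959
APV(future benefits) = 211914 * 0.104959 = 22242.2278
Life annuity-due factor ä_{x:10} = sum_{k=0}^{9} k_p_x * v^k = 8.315962
APV(future premiums) = 3933 * 8.315962 = 32706.6794
V = 22242.2278 - 32706.6794
= -10464.4516


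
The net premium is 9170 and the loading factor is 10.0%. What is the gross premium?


Gross = net * (1 + loading)
= 9170 * (1 + 0.1)
= 9170 * 1.1
= 10087.0


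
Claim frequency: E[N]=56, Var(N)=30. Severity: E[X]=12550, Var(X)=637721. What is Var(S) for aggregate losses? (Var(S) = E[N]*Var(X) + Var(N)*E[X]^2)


Var(S) = E[N]*Var(X) + Var(N)*E[X]^2
= 56*637721 + 30*12550^2
= 35712376 + 4725075000
= 4.7608e+09


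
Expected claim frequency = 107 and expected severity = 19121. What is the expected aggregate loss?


E[S] = E[N] * E[X]
= 107 * 19121
= 2.0459e+06


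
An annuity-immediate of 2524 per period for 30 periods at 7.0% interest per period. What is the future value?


FV = PMT * ((1+i)^n - 1) / i
= 2524 * ((1.07)^30 - 1) / 0.07
= 2524 * (7.612255 - 1) / 0.07
= 238419.0247


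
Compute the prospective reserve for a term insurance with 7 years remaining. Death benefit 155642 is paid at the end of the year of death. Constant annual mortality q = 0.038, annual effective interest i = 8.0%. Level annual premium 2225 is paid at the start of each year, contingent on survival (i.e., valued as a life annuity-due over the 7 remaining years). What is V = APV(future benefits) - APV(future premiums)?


v = 1/(1+i) = 0.925926
APV(future benefits) per unit = sum_{k=0}^{6} k_p_x * q * v^(k+1) = 0.178762
APV(future benefits) = 155642 * 0.178762 = 27822.886
Life annuity-due factor ä_{x:7} = sum_{k=0}^{6} k_p_x * v^k = 5.080606
APV(future premiums) = 2225 * 5.080606 = 11304.3487
V = 27822.886 - 11304.3487
= 16518.5372


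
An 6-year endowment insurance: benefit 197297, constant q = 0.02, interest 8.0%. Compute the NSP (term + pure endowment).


Term component = 17431.9412
Pure endowment = 6_p_x * v^6 * benefit = 0.885842 * 0.63017 * 197297 = 110137.2942
NSP = 127569.2354


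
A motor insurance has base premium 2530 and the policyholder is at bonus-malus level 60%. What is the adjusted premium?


adjusted = base * BM_level / 100
= 2530 * 60 / 100
= 2530 * 0.6
= 1518.0


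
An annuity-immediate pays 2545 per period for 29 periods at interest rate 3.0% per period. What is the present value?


PV = PMT * (1 - (1+i)^(-n)) / i
= 2545 * (1 - (1+0.03)^(-29)) / 0.03
= 2545 * (1 - 0.424346) / 0.03
= 2545 * 19.188455
= 48834.6169


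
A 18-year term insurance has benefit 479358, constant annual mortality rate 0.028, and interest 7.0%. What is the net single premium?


NSP = benefit * sum_{k=0}^{n-1} k_p_x * q * v^(k+1)
With constant q=0.028, v=0.934579
Sum = 0.235013
NSP = 479358 * 0.235013
= 112655.4874


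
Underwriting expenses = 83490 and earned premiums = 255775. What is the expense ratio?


Expense ratio = expenses / premiums
= 83490 / 255775
= 0.3264


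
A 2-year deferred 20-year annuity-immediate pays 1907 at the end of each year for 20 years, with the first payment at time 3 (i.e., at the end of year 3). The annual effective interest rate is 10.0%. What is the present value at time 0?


PV at time 2 of the 20-year annuity-immediate:
a_n = 1907 * (1-(1+0.1)^(-20))/0.1 = 16235.366
Discount back 2 years to time 0:
PV = 16235.366 * (1+0.1)^(-2)
= 16235.366 * 0.826446
= 13417.6579


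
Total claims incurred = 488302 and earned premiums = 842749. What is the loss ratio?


Loss ratio = claims / premiums
= 488302 / 842749
= 0.5794


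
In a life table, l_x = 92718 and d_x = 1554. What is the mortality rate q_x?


q_x = d_x / l_x
= 1554 / 92718
= 0.0168


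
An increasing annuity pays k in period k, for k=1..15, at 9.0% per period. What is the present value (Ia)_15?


(Ia)_n = sum_{k=1}^{n} k * v^k, v = 1/(1+i)
v = 0.917431
Sum computed term by term:
(Ia)_15 = 51.8676


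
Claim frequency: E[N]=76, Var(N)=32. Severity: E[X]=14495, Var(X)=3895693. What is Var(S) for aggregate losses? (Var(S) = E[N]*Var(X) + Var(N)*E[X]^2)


Var(S) = E[N]*Var(X) + Var(N)*E[X]^2
= 76*3895693 + 32*14495^2
= 296072668 + 6723360800
= 7.0194e+09


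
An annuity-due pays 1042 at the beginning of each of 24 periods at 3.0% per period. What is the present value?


PV_due = PMT * (1-(1+i)^(-n))/i * (1+i)
PV_immediate = 17646.8349
PV_due = 17646.8349 * 1.03
= 18176.2399


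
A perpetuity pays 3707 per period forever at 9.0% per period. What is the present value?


PV = PMT / i
= 3707 / 0.09
= 41188.8889


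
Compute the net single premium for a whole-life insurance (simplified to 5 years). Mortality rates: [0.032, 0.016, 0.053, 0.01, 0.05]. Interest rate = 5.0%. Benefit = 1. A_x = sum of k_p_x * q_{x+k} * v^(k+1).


v = 0.952381
Year 0: k_p_x=1.0, q=0.032, term=0.030476
Year 1: k_p_x=0.968, q=0.016, term=0.014048
Year 2: k_p_x=0.952512, q=0.053, term=0.043609
Year 3: k_p_x=0.902029, q=0.01, term=0.007421
Year 4: k_p_x=0.893009, q=0.05, term=0.034985
A_x = 0.1305


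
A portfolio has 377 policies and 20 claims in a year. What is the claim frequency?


frequency = claims / policies
= 20 / 377
= 0.0531


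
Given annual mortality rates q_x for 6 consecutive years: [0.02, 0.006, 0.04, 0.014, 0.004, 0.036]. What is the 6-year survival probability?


p_k = 1 - q_k for each year
Survival = product of (1 - q_k)
= 0.98 * 0.994 * 0.96 * 0.986 * 0.996 * 0.964
= 0.8853


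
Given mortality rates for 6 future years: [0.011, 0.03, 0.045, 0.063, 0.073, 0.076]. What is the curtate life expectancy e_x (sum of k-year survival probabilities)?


e_x = sum_{k=1}^{n} k_p_x
k_p_x values:
  1_p_x = 0.989
  2_p_x = 0.95933
  3_p_x = 0.91616
  4_p_x = 0.858442
  5_p_x = 0.795776
  6_p_x = 0.735297
e_x = 5.254


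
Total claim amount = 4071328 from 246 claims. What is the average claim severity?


severity = total / number
= 4071328 / 246
= 16550.1138


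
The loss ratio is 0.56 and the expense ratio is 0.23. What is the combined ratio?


Combined ratio = loss ratio + expense ratio
= 0.56 + 0.23
= 0.79


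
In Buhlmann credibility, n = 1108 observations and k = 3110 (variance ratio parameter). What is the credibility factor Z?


Z = n / (n + k)
= 1108 / (1108 + 3110)
= 1108 / 4218
= 0.2627


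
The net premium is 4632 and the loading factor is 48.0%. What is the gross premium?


Gross = net * (1 + loading)
= 4632 * (1 + 0.48)
= 4632 * 1.48
= 6855.36


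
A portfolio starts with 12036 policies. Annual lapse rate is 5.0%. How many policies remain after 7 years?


remaining = initial * (1 - lapse)^years
= 12036 * (1 - 0.05)^7
= 12036 * 0.698337
= 8405.1877


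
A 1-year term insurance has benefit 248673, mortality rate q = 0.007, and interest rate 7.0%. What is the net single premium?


NSP = benefit * q * v
v = 1/(1+i) = 0.934579
NSP = 248673 * 0.007 * 0.934579
= 1626.8327


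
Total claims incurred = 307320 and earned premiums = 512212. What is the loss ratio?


Loss ratio = claims / premiums
= 307320 / 512212
= 0.6


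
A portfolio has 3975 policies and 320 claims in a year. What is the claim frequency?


frequency = claims / policies
= 320 / 3975
= 0.0805


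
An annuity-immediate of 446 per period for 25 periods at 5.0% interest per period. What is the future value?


FV = PMT * ((1+i)^n - 1) / i
= 446 * ((1.05)^25 - 1) / 0.05
= 446 * (3.386355 - 1) / 0.05
= 21286.2861


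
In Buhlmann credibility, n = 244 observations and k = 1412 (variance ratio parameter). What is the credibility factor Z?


Z = n / (n + k)
= 244 / (244 + 1412)
= 244 / 1656
= 0.1473


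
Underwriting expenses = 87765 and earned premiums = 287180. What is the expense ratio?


Expense ratio = expenses / premiums
= 87765 / 287180
= 0.3056


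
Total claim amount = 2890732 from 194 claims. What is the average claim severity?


severity = total / number
= 2890732 / 194
= 14900.6804


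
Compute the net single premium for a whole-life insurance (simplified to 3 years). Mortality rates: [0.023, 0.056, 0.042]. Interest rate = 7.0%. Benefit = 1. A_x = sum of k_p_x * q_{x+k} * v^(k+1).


v = 0.934579
Year 0: k_p_x=1.0, q=0.023, term=0.021495
Year 1: k_p_x=0.977, q=0.056, term=0.047788
Year 2: k_p_x=0.922288, q=0.042, term=0.03162
A_x = 0.1009


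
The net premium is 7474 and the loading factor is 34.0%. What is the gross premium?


Gross = net * (1 + loading)
= 7474 * (1 + 0.34)
= 7474 * 1.34
= 10015.16


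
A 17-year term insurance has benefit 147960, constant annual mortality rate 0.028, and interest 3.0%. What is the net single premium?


NSP = benefit * sum_{k=0}^{n-1} k_p_x * q * v^(k+1)
With constant q=0.028, v=0.970874
Sum = 0.30253
NSP = 147960 * 0.30253
= 44762.3411


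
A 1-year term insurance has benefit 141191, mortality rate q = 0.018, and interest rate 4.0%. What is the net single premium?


NSP = benefit * q * v
v = 1/(1+i) = 0.961538
NSP = 141191 * 0.018 * 0.961538
= 2443.6904


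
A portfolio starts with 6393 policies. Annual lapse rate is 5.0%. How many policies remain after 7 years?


remaining = initial * (1 - lapse)^years
= 6393 * (1 - 0.05)^7
= 6393 * 0.698337
= 4464.4703


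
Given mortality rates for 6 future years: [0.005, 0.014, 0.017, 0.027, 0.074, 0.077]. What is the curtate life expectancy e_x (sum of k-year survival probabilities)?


e_x = sum_{k=1}^{n} k_p_x
k_p_x values:
  1_p_x = 0.995
  2_p_x = 0.98107
  3_p_x = 0.964392
  4_p_x = 0.938353
  5_p_x = 0.868915
  6_p_x = 0.802009
e_x = 5.5497


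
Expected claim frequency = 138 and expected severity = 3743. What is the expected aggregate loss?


E[S] = E[N] * E[X]
= 138 * 3743
= 516534


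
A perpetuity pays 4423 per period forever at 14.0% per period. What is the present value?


PV = PMT / i
= 4423 / 0.14
= 31592.8571


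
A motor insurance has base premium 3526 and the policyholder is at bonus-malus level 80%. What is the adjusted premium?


adjusted = base * BM_level / 100
= 3526 * 80 / 100
= 3526 * 0.8
= 2820.8


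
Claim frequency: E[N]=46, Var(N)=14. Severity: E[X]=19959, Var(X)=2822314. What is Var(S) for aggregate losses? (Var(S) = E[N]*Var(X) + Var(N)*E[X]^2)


Var(S) = E[N]*Var(X) + Var(N)*E[X]^2
= 46*2822314 + 14*19959^2
= 129826444 + 5577063534
= 5.7069e+09


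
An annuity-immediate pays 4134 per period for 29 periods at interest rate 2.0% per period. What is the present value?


PV = PMT * (1 - (1+i)^(-n)) / i
= 4134 * (1 - (1+0.02)^(-29)) / 0.02
= 4134 * (1 - 0.563112) / 0.02
= 4134 * 21.844385
= 90304.6862


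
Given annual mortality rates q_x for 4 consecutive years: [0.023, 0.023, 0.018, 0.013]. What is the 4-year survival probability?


p_k = 1 - q_k for each year
Survival = product of (1 - q_k)
= 0.977 * 0.977 * 0.982 * 0.987
= 0.9252


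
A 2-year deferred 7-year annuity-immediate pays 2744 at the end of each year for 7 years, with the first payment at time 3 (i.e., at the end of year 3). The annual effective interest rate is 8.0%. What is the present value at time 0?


PV at time 2 of the 7-year annuity-immediate:
a_n = 2744 * (1-(1+0.08)^(-7))/0.08 = 14286.2794
Discount back 2 years to time 0:
PV = 14286.2794 * (1+0.08)^(-2)
= 14286.2794 * 0.857339
= 12248.182


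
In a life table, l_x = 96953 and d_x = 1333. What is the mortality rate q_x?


q_x = d_x / l_x
= 1333 / 96953
= 0.0137


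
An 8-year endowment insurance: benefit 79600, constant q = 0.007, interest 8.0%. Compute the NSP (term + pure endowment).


Term component = 3133.4828
Pure endowment = 8_p_x * v^8 * benefit = 0.945353 * 0.540269 * 79600 = 40655.2852
NSP = 43788.768


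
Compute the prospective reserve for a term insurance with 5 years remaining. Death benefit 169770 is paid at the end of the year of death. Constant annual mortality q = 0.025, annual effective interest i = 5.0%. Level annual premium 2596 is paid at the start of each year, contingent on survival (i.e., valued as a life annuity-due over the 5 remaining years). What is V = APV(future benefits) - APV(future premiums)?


v = 1/(1+i) = 0.952381
APV(future benefits) per unit = sum_{k=0}^{4} k_p_x * q * v^(k+1) = 0.103213
APV(future benefits) = 169770 * 0.103213 = 17522.441
Life annuity-due factor ä_{x:5} = sum_{k=0}^{4} k_p_x * v^k = 4.334939
APV(future premiums) = 2596 * 4.334939 = 11253.5005
V = 17522.441 - 11253.5005
= 6268.9404


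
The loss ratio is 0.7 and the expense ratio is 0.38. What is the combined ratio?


Combined ratio = loss ratio + expense ratio
= 0.7 + 0.38
= 1.08


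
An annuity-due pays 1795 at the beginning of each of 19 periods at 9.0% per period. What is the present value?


PV_due = PMT * (1-(1+i)^(-n))/i * (1+i)
PV_immediate = 16065.456
PV_due = 16065.456 * 1.09
= 17511.3471


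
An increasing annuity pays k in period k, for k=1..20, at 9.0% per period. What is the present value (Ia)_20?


(Ia)_n = sum_{k=1}^{n} k * v^k, v = 1/(1+i)
v = 0.917431
Sum computed term by term:
(Ia)_20 = 70.9055


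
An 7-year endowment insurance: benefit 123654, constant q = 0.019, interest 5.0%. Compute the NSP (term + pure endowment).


Term component = 12891.8458
Pure endowment = 7_p_x * v^7 * benefit = 0.874345 * 0.710681 * 123654 = 76836.2441
NSP = 89728.09


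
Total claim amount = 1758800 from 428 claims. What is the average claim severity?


severity = total / number
= 1758800 / 428
= 4109.3458


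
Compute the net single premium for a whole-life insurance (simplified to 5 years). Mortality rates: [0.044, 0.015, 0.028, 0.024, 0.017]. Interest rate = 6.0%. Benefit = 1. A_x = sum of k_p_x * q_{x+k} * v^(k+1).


v = 0.943396
Year 0: k_p_x=1.0, q=0.044, term=0.041509
Year 1: k_p_x=0.956, q=0.015, term=0.012763
Year 2: k_p_x=0.94166, q=0.028, term=0.022138
Year 3: k_p_x=0.915294, q=0.024, term=0.0174
Year 4: k_p_x=0.893326, q=0.017, term=0.011348
A_x = 0.1052


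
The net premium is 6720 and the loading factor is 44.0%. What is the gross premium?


Gross = net * (1 + loading)
= 6720 * (1 + 0.44)
= 6720 * 1.44
= 9676.8


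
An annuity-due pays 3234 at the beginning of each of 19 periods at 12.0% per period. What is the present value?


PV_due = PMT * (1-(1+i)^(-n))/i * (1+i)
PV_immediate = 23820.9224
PV_due = 23820.9224 * 1.12
= 26679.433


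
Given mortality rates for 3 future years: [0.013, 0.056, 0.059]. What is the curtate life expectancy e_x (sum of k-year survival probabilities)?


e_x = sum_{k=1}^{n} k_p_x
k_p_x values:
  1_p_x = 0.987
  2_p_x = 0.931728
  3_p_x = 0.876756
e_x = 2.7955


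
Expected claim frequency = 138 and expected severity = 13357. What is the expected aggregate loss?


E[S] = E[N] * E[X]
= 138 * 13357
= 1.8433e+06


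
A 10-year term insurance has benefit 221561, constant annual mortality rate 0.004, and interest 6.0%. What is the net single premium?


NSP = benefit * sum_{k=0}^{n-1} k_p_x * q * v^(k+1)
With constant q=0.004, v=0.943396
Sum = 0.028971
NSP = 221561 * 0.028971
= 6418.9438


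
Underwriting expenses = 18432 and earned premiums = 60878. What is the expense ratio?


Expense ratio = expenses / premiums
= 18432 / 60878
= 0.3028


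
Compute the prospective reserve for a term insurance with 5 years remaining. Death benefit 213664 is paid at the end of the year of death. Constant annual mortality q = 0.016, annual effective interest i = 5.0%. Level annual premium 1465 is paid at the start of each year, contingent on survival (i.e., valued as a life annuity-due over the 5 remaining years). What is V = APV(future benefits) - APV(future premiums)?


v = 1/(1+i) = 0.952381
APV(future benefits) per unit = sum_{k=0}^{4} k_p_x * q * v^(k+1) = 0.067196
APV(future benefits) = 213664 * 0.067196 = 14357.2852
Life annuity-due factor ä_{x:5} = sum_{k=0}^{4} k_p_x * v^k = 4.409713
APV(future premiums) = 1465 * 4.409713 = 6460.229
V = 14357.2852 - 6460.229
= 7897.0562


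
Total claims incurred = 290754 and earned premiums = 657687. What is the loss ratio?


Loss ratio = claims / premiums
= 290754 / 657687
= 0.4421


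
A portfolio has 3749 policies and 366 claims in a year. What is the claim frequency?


frequency = claims / policies
= 366 / 3749
= 0.0976


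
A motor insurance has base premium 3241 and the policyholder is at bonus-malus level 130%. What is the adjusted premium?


adjusted = base * BM_level / 100
= 3241 * 130 / 100
= 3241 * 1.3
= 4213.3


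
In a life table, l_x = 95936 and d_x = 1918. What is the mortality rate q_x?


q_x = d_x / l_x
= 1918 / 95936
= 0.02


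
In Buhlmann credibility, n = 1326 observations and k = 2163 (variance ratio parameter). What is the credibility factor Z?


Z = n / (n + k)
= 1326 / (1326 + 2163)
= 1326 / 3489
= 0.3801


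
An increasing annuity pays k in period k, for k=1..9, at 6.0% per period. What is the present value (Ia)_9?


(Ia)_n = sum_{k=1}^{n} k * v^k, v = 1/(1+i)
v = 0.943396
Sum computed term by term:
(Ia)_9 = 31.3785


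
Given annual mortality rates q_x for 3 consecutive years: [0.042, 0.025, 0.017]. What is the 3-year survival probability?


p_k = 1 - q_k for each year
Survival = product of (1 - q_k)
= 0.958 * 0.975 * 0.983
= 0.9182


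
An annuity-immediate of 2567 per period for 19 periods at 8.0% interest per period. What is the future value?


FV = PMT * ((1+i)^n - 1) / i
= 2567 * ((1.08)^19 - 1) / 0.08
= 2567 * (4.315701 - 1) / 0.08
= 106392.5577


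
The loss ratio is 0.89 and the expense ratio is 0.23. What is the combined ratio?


Combined ratio = loss ratio + expense ratio
= 0.89 + 0.23
= 1.12


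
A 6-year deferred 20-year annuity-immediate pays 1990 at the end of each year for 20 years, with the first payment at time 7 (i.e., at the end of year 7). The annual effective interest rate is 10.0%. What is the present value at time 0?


PV at time 6 of the 20-year annuity-immediate:
a_n = 1990 * (1-(1+0.1)^(-20))/0.1 = 16941.9918
Discount back 6 years to time 0:
PV = 16941.9918 * (1+0.1)^(-6)
= 16941.9918 * 0.564474
= 9563.3127


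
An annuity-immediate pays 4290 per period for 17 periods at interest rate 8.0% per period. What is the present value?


PV = PMT * (1 - (1+i)^(-n)) / i
= 4290 * (1 - (1+0.08)^(-17)) / 0.08
= 4290 * (1 - 0.270269) / 0.08
= 4290 * 9.121638
= 39131.8275


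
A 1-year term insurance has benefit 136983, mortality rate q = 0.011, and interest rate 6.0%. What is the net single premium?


NSP = benefit * q * v
v = 1/(1+i) = 0.943396
NSP = 136983 * 0.011 * 0.943396
= 1421.5217


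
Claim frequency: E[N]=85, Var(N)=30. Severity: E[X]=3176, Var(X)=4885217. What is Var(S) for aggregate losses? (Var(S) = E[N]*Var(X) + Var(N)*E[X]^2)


Var(S) = E[N]*Var(X) + Var(N)*E[X]^2
= 85*4885217 + 30*3176^2
= 415243445 + 302609280
= 7.1785e+08


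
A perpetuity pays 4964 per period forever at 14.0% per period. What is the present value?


PV = PMT / i
= 4964 / 0.14
= 35457.1429


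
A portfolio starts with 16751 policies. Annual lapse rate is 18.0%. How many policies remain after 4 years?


remaining = initial * (1 - lapse)^years
= 16751 * (1 - 0.18)^4
= 16751 * 0.452122
= 7573.4916


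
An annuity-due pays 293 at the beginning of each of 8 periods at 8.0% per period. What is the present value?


PV_due = PMT * (1-(1+i)^(-n))/i * (1+i)
PV_immediate = 1683.7652
PV_due = 1683.7652 * 1.08
= 1818.4664


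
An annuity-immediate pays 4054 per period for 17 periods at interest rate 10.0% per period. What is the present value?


PV = PMT * (1 - (1+i)^(-n)) / i
= 4054 * (1 - (1+0.1)^(-17)) / 0.1
= 4054 * (1 - 0.197845) / 0.1
= 4054 * 8.021553
= 32519.3771


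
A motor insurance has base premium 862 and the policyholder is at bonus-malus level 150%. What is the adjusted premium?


adjusted = base * BM_level / 100
= 862 * 150 / 100
= 862 * 1.5
= 1293.0


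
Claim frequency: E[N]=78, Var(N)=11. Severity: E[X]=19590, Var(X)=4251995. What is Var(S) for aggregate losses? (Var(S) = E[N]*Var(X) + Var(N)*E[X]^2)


Var(S) = E[N]*Var(X) + Var(N)*E[X]^2
= 78*4251995 + 11*19590^2
= 331655610 + 4221449100
= 4.5531e+09


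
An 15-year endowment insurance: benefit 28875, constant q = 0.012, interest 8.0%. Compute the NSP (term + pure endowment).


Term component = 2775.6703
Pure endowment = 15_p_x * v^15 * benefit = 0.834361 * 0.315242 * 28875 = 7594.861
NSP = 10370.5313


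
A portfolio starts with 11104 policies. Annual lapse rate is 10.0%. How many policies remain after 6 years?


remaining = initial * (1 - lapse)^years
= 11104 * (1 - 0.1)^6
= 11104 * 0.531441
= 5901.1209


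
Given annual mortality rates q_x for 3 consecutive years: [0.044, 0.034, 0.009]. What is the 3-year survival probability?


p_k = 1 - q_k for each year
Survival = product of (1 - q_k)
= 0.956 * 0.966 * 0.991
= 0.9152


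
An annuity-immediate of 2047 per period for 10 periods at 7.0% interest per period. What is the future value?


FV = PMT * ((1+i)^n - 1) / i
= 2047 * ((1.07)^10 - 1) / 0.07
= 2047 * (1.967151 - 1) / 0.07
= 28282.269


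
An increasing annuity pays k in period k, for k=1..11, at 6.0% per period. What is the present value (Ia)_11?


(Ia)_n = sum_{k=1}^{n} k * v^k, v = 1/(1+i)
v = 0.943396
Sum computed term by term:
(Ia)_11 = 42.7571


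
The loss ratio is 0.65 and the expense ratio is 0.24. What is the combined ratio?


Combined ratio = loss ratio + expense ratio
= 0.65 + 0.24
= 0.89


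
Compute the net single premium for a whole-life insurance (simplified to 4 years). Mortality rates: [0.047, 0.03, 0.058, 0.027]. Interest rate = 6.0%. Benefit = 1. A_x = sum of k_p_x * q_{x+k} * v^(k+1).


v = 0.943396
Year 0: k_p_x=1.0, q=0.047, term=0.04434
Year 1: k_p_x=0.953, q=0.03, term=0.025445
Year 2: k_p_x=0.92441, q=0.058, term=0.045017
Year 3: k_p_x=0.870794, q=0.027, term=0.018623
A_x = 0.1334


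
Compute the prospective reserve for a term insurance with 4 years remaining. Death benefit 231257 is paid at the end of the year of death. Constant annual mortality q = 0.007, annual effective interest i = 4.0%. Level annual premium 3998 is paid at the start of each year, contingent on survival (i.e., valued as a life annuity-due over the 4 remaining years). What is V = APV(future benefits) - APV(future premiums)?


v = 1/(1+i) = 0.961538
APV(future benefits) per unit = sum_{k=0}^{3} k_p_x * q * v^(k+1) = 0.025152
APV(future benefits) = 231257 * 0.025152 = 5816.6611
Life annuity-due factor ä_{x:4} = sum_{k=0}^{3} k_p_x * v^k = 3.736923
APV(future premiums) = 3998 * 3.736923 = 14940.2191
V = 5816.6611 - 14940.2191
= -9123.5579


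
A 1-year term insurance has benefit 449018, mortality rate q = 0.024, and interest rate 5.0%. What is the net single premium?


NSP = benefit * q * v
v = 1/(1+i) = 0.952381
NSP = 449018 * 0.024 * 0.952381
= 10263.2686


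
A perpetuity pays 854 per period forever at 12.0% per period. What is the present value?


PV = PMT / i
= 854 / 0.12
= 7116.6667


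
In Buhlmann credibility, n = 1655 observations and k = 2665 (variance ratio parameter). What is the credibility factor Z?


Z = n / (n + k)
= 1655 / (1655 + 2665)
= 1655 / 4320
= 0.3831


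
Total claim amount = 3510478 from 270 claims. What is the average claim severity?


severity = total / number
= 3510478 / 270
= 13001.7704


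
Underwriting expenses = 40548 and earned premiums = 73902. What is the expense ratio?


Expense ratio = expenses / premiums
= 40548 / 73902
= 0.5487


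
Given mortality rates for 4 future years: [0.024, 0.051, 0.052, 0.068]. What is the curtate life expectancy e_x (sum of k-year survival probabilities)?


e_x = sum_{k=1}^{n} k_p_x
k_p_x values:
  1_p_x = 0.976
  2_p_x = 0.926224
  3_p_x = 0.87806
  4_p_x = 0.818352
e_x = 3.5986


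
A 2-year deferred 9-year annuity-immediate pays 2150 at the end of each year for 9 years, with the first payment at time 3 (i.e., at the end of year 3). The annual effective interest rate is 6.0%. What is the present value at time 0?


PV at time 2 of the 9-year annuity-immediate:
a_n = 2150 * (1-(1+0.06)^(-9))/0.06 = 14623.6384
Discount back 2 years to time 0:
PV = 14623.6384 * (1+0.06)^(-2)
= 14623.6384 * 0.889996
= 13014.9861


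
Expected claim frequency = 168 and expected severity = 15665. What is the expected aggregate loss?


E[S] = E[N] * E[X]
= 168 * 15665
= 2.6317e+06


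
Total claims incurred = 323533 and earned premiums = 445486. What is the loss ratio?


Loss ratio = claims / premiums
= 323533 / 445486
= 0.7262


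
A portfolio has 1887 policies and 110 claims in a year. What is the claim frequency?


frequency = claims / policies
= 110 / 1887
= 0.0583


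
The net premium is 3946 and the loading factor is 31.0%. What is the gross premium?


Gross = net * (1 + loading)
= 3946 * (1 + 0.31)
= 3946 * 1.31
= 5169.26


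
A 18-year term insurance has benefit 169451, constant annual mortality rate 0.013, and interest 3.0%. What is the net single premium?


NSP = benefit * sum_{k=0}^{n-1} k_p_x * q * v^(k+1)
With constant q=0.013, v=0.970874
Sum = 0.162008
NSP = 169451 * 0.162008
= 27452.3349


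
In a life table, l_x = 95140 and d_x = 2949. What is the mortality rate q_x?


q_x = d_x / l_x
= 2949 / 95140
= 0.031


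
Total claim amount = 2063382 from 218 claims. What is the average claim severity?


severity = total / number
= 2063382 / 218
= 9465.055


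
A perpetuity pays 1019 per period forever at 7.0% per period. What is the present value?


PV = PMT / i
= 1019 / 0.07
= 14557.1429


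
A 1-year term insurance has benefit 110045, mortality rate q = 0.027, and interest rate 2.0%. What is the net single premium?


NSP = benefit * q * v
v = 1/(1+i) = 0.980392
NSP = 110045 * 0.027 * 0.980392
= 2912.9559


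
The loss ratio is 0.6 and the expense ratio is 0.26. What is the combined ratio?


Combined ratio = loss ratio + expense ratio
= 0.6 + 0.26
= 0.86


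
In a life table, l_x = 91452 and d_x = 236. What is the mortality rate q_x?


q_x = d_x / l_x
= 236 / 91452
= 0.0026


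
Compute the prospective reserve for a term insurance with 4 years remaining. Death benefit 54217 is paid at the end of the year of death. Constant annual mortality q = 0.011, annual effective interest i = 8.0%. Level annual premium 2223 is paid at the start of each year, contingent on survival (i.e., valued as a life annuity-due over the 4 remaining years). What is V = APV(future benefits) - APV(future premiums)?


v = 1/(1+i) = 0.925926
APV(future benefits) per unit = sum_{k=0}^{3} k_p_x * q * v^(k+1) = 0.035875
APV(future benefits) = 54217 * 0.035875 = 1945.0194
Life annuity-due factor ä_{x:4} = sum_{k=0}^{3} k_p_x * v^k = 3.522245
APV(future premiums) = 2223 * 3.522245 = 7829.95
V = 1945.0194 - 7829.95
= -5884.9306


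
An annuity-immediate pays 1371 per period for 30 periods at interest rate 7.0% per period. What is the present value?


PV = PMT * (1 - (1+i)^(-n)) / i
= 1371 * (1 - (1+0.07)^(-30)) / 0.07
= 1371 * (1 - 0.131367) / 0.07
= 1371 * 12.409041
= 17012.7955


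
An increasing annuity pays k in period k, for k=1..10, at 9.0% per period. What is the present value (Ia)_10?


(Ia)_n = sum_{k=1}^{n} k * v^k, v = 1/(1+i)
v = 0.917431
Sum computed term by term:
(Ia)_10 = 30.7904


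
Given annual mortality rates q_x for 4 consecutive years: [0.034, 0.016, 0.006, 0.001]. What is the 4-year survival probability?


p_k = 1 - q_k for each year
Survival = product of (1 - q_k)
= 0.966 * 0.984 * 0.994 * 0.999
= 0.9439


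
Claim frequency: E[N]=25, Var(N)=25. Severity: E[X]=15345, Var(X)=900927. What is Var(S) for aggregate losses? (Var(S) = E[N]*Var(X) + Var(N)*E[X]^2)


Var(S) = E[N]*Var(X) + Var(N)*E[X]^2
= 25*900927 + 25*15345^2
= 22523175 + 5886725625
= 5.9092e+09


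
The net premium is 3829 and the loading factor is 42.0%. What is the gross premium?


Gross = net * (1 + loading)
= 3829 * (1 + 0.42)
= 3829 * 1.42
= 5437.18


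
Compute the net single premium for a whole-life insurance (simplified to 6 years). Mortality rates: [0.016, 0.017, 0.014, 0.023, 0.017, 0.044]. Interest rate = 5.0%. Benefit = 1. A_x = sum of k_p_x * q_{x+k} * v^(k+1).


v = 0.952381
Year 0: k_p_x=1.0, q=0.016, term=0.015238
Year 1: k_p_x=0.984, q=0.017, term=0.015173
Year 2: k_p_x=0.967272, q=0.014, term=0.011698
Year 3: k_p_x=0.95373, q=0.023, term=0.018047
Year 4: k_p_x=0.931794, q=0.017, term=0.012411
Year 5: k_p_x=0.915954, q=0.044, term=0.030074
A_x = 0.1026


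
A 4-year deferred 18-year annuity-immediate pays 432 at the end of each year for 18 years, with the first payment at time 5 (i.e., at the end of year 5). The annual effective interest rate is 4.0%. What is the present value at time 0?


PV at time 4 of the 18-year annuity-immediate:
a_n = 432 * (1-(1+0.04)^(-18))/0.04 = 5468.8163
Discount back 4 years to time 0:
PV = 5468.8163 * (1+0.04)^(-4)
= 5468.8163 * 0.854804
= 4674.7671


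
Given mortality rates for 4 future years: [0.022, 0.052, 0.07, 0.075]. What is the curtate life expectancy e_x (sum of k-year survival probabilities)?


e_x = sum_{k=1}^{n} k_p_x
k_p_x values:
  1_p_x = 0.978
  2_p_x = 0.927144
  3_p_x = 0.862244
  4_p_x = 0.797576
e_x = 3.565


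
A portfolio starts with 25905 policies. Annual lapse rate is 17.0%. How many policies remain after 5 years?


remaining = initial * (1 - lapse)^years
= 25905 * (1 - 0.17)^5
= 25905 * 0.393904
= 10204.0848


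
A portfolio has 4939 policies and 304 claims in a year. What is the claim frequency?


frequency = claims / policies
= 304 / 4939
= 0.0616


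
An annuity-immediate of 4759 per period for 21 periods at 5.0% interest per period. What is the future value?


FV = PMT * ((1+i)^n - 1) / i
= 4759 * ((1.05)^21 - 1) / 0.05
= 4759 * (2.785963 - 1) / 0.05
= 169987.9194


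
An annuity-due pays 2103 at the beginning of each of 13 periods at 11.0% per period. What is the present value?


PV_due = PMT * (1-(1+i)^(-n))/i * (1+i)
PV_immediate = 14194.9775
PV_due = 14194.9775 * 1.11
= 15756.425


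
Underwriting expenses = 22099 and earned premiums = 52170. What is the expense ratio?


Expense ratio = expenses / premiums
= 22099 / 52170
= 0.4236


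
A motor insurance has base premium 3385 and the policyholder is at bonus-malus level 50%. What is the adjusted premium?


adjusted = base * BM_level / 100
= 3385 * 50 / 100
= 3385 * 0.5
= 1692.5


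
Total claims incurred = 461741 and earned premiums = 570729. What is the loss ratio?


Loss ratio = claims / premiums
= 461741 / 570729
= 0.809


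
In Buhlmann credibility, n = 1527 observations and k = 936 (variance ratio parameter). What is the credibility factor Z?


Z = n / (n + k)
= 1527 / (1527 + 936)
= 1527 / 2463
= 0.62


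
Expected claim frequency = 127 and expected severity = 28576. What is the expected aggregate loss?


E[S] = E[N] * E[X]
= 127 * 28576
= 3.6292e+06


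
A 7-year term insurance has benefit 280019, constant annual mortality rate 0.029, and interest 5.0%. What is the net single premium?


NSP = benefit * sum_{k=0}^{n-1} k_p_x * q * v^(k+1)
With constant q=0.029, v=0.952381
Sum = 0.154774
NSP = 280019 * 0.154774
= 43339.5858


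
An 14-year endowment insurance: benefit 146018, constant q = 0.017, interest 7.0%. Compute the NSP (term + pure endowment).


Term component = 19828.3823
Pure endowment = 14_p_x * v^14 * benefit = 0.786592 * 0.387817 * 146018 = 44543.3378
NSP = 64371.7201


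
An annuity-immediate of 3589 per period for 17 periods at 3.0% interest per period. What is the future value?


FV = PMT * ((1+i)^n - 1) / i
= 3589 * ((1.03)^17 - 1) / 0.03
= 3589 * (1.652848 - 1) / 0.03
= 78102.3384


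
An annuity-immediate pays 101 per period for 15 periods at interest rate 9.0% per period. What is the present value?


PV = PMT * (1 - (1+i)^(-n)) / i
= 101 * (1 - (1+0.09)^(-15)) / 0.09
= 101 * (1 - 0.274538) / 0.09
= 101 * 8.060688
= 814.1295


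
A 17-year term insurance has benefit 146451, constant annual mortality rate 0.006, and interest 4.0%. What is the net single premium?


NSP = benefit * sum_{k=0}^{n-1} k_p_x * q * v^(k+1)
With constant q=0.006, v=0.961538
Sum = 0.069985
NSP = 146451 * 0.069985
= 10249.3642


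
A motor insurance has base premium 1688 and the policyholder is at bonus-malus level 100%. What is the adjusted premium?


adjusted = base * BM_level / 100
= 1688 * 100 / 100
= 1688 * 1.0
= 1688.0


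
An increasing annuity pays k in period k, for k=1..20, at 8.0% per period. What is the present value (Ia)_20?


(Ia)_n = sum_{k=1}^{n} k * v^k, v = 1/(1+i)
v = 0.925926
Sum computed term by term:
(Ia)_20 = 78.9079


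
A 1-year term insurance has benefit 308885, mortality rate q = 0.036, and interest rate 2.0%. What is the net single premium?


NSP = benefit * q * v
v = 1/(1+i) = 0.980392
NSP = 308885 * 0.036 * 0.980392
= 10901.8235


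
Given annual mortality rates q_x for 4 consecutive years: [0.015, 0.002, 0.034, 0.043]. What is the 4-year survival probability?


p_k = 1 - q_k for each year
Survival = product of (1 - q_k)
= 0.985 * 0.998 * 0.966 * 0.957
= 0.9088


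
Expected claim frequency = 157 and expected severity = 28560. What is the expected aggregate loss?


E[S] = E[N] * E[X]
= 157 * 28560
= 4.4839e+06


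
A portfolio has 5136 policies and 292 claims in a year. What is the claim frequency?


frequency = claims / policies
= 292 / 5136
= 0.0569


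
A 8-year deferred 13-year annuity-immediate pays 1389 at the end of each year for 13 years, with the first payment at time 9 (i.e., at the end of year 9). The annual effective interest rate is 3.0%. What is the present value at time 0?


PV at time 8 of the 13-year annuity-immediate:
a_n = 1389 * (1-(1+0.03)^(-13))/0.03 = 14771.953
Discount back 8 years to time 0:
PV = 14771.953 * (1+0.03)^(-8)
= 14771.953 * 0.789409
= 11661.1161


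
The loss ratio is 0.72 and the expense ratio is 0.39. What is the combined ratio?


Combined ratio = loss ratio + expense ratio
= 0.72 + 0.39
= 1.11


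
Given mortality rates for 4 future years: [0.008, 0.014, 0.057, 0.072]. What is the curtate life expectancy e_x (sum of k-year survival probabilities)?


e_x = sum_{k=1}^{n} k_p_x
k_p_x values:
  1_p_x = 0.992
  2_p_x = 0.978112
  3_p_x = 0.92236
  4_p_x = 0.85595
e_x = 3.7484


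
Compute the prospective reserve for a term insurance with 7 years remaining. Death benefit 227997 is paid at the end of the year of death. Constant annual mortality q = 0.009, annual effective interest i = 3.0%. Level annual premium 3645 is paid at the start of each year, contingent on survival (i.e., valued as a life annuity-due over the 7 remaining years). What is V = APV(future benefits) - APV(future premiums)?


v = 1/(1+i) = 0.970874
APV(future benefits) per unit = sum_{k=0}^{6} k_p_x * q * v^(k+1) = 0.054639
APV(future benefits) = 227997 * 0.054639 = 12457.6199
Life annuity-due factor ä_{x:7} = sum_{k=0}^{6} k_p_x * v^k = 6.253176
APV(future premiums) = 3645 * 6.253176 = 22792.8269
V = 12457.6199 - 22792.8269
= -10335.207


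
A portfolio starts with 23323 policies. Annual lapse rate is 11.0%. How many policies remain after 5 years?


remaining = initial * (1 - lapse)^years
= 23323 * (1 - 0.11)^5
= 23323 * 0.558406
= 13023.7019


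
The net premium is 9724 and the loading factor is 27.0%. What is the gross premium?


Gross = net * (1 + loading)
= 9724 * (1 + 0.27)
= 9724 * 1.27
= 12349.48


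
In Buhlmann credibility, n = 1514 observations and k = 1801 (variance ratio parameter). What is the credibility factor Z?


Z = n / (n + k)
= 1514 / (1514 + 1801)
= 1514 / 3315
= 0.4567


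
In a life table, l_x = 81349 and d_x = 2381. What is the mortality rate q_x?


q_x = d_x / l_x
= 2381 / 81349
= 0.0293


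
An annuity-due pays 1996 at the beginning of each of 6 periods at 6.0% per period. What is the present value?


PV_due = PMT * (1-(1+i)^(-n))/i * (1+i)
PV_immediate = 9814.9794
PV_due = 9814.9794 * 1.06
= 10403.8781


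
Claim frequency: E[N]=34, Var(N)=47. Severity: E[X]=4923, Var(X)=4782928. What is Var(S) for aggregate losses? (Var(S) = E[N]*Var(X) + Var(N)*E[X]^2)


Var(S) = E[N]*Var(X) + Var(N)*E[X]^2
= 34*4782928 + 47*4923^2
= 162619552 + 1139088663
= 1.3017e+09


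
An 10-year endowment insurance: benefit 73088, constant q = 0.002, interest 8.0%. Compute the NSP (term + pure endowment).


Term component = 973.2959
Pure endowment = 10_p_x * v^10 * benefit = 0.980179 * 0.463193 * 73088 = 33182.8693
NSP = 34156.1651


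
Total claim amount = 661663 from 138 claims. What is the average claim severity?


severity = total / number
= 661663 / 138
= 4794.6594


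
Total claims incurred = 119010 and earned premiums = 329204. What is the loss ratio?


Loss ratio = claims / premiums
= 119010 / 329204
= 0.3615


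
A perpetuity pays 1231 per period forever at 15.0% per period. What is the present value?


PV = PMT / i
= 1231 / 0.15
= 8206.6667


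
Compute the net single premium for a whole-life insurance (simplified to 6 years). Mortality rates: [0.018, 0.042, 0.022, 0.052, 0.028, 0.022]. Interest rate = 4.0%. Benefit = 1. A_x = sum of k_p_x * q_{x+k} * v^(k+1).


v = 0.961538
Year 0: k_p_x=1.0, q=0.018, term=0.017308
Year 1: k_p_x=0.982, q=0.042, term=0.038132
Year 2: k_p_x=0.940756, q=0.022, term=0.018399
Year 3: k_p_x=0.920059, q=0.052, term=0.040896
Year 4: k_p_x=0.872216, q=0.028, term=0.020073
Year 5: k_p_x=0.847794, q=0.022, term=0.014741
A_x = 0.1495


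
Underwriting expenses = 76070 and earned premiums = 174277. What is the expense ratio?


Expense ratio = expenses / premiums
= 76070 / 174277
= 0.4365
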